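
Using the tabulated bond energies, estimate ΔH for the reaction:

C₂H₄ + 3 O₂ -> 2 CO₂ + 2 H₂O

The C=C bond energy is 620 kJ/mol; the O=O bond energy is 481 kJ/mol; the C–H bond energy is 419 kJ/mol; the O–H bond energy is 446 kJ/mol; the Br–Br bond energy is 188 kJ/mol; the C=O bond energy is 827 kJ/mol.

Bonds broken (reactants):
  C–H: 4 × 419 = 1676
  C=C: 1 × 620 = 620
  O=O: 3 × 481 = 1443
  Σ(broken) = 3739 kJ
Bonds formed (products):
  C=O: 4 × 827 = 3308
  O–H: 4 × 446 = 1784
  Σ(formed) = 5092 kJ
ΔH = Σ(broken) − Σ(formed) = 3739 − 5092 = −1353 kJ

ΔH ≈ −1353 kJ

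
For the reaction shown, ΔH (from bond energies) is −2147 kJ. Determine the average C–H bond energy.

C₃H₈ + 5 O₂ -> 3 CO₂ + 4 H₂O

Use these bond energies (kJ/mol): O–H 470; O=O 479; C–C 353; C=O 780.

Let D be the C–H bond energy.
Σ(broken) = 2×353 + 8×D + 5×479 = 3101 + 8D
Σ(formed) = 6×780 + 8×470 = 8440
ΔH = Σ(broken) − Σ(formed) = (3101 + 8D) − (8440) = −5339 + 8D
Setting this equal to −2147 kJ gives 8D = 3192, so D = 399 kJ/mol.

D(C–H) ≈ 399 kJ/mol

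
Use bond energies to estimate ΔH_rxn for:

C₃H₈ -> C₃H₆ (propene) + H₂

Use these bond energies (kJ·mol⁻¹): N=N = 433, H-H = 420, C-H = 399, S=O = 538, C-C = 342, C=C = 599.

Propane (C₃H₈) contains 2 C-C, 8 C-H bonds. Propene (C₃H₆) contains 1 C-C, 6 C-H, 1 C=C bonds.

Bonds broken (reactants):
  C-C: 2 × 342 = 684
  C-H: 8 × 399 = 3192
  Σ(broken) = 3876 kJ
Bonds formed (products):
  C-C: 1 × 342 = 342
  C-H: 6 × 399 = 2394
  C=C: 1 × 599 = 599
  H-H: 1 × 420 = 420
  Σ(formed) = 3755 kJ
ΔH = Σ(broken) − Σ(formed) = 3876 − 3755 = +121 kJ

ΔH ≈ +121 kJ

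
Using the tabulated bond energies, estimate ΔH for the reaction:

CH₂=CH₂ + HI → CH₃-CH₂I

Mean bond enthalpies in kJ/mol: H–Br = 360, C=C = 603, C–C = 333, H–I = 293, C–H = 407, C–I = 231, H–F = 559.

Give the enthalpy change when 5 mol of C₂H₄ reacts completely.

ΔH = −375 kJ

Bonds broken (reactants):
  C–H: 4 × 407 = 1628
  C=C: 1 × 603 = 603
  H–I: 1 × 293 = 293
  Σ(broken) = 2524 kJ
Bonds formed (products):
  C–C: 1 × 333 = 333
  C–H: 5 × 407 = 2035
  C–I: 1 × 231 = 231
  Σ(formed) = 2599 kJ
ΔH = Σ(broken) − Σ(formed) = 2524 − 2599 = −75 kJ
For 5× the reaction as written: 5 × (−75) = −375 kJ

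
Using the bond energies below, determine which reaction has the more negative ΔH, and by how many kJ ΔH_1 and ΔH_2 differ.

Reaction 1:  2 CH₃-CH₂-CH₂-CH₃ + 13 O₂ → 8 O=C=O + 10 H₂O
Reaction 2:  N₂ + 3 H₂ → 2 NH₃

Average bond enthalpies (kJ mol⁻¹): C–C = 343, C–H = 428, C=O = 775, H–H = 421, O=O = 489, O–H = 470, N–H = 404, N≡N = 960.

Reaction 1:
  Bonds broken (reactants):
    C–C: 6 × 343 = 2058
    C–H: 20 × 428 = 8560
    O=O: 13 × 489 = 6357
    Σ(broken) = 16975 kJ
  Bonds formed (products):
    C=O: 16 × 775 = 12400
    O–H: 20 × 470 = 9400
    Σ(formed) = 21800 kJ
  ΔH_1 = 16975 − 21800 = −4825 kJ
Reaction 2:
  Bonds broken (reactants):
    H–H: 3 × 421 = 1263
    N≡N: 1 × 960 = 960
    Σ(broken) = 2223 kJ
  Bonds formed (products):
    N–H: 6 × 404 = 2424
    Σ(formed) = 2424 kJ
  ΔH_2 = 2223 − 2424 = −201 kJ
ΔH_1 − ΔH_2 = −4624 kJ, so reaction 1 has the more negative ΔH; |ΔH_1 − ΔH_2| = 4624 kJ.

Reaction 1, by 4624 kJ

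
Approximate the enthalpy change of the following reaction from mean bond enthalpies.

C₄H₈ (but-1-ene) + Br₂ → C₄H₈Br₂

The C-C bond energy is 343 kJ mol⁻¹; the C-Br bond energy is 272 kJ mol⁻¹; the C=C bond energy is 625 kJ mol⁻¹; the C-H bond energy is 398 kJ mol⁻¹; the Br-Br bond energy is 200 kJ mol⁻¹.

ΔH ≈ −62 kJ

Bonds broken (reactants):
  Br-Br: 1 × 200 = 200
  C-C: 2 × 343 = 686
  C-H: 8 × 398 = 3184
  C=C: 1 × 625 = 625
  Σ(broken) = 4695 kJ
Bonds formed (products):
  C-Br: 2 × 272 = 544
  C-C: 3 × 343 = 1029
  C-H: 8 × 398 = 3184
  Σ(formed) = 4757 kJ
ΔH = Σ(broken) − Σ(formed) = 4695 − 4757 = −62 kJ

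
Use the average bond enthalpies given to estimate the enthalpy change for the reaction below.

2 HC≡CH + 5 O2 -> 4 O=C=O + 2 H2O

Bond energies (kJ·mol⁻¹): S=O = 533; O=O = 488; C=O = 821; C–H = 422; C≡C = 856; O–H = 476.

Bonds broken (reactants):
  C≡C: 2 × 856 = 1712
  C–H: 4 × 422 = 1688
  O=O: 5 × 488 = 2440
  Σ(broken) = 5840 kJ
Bonds formed (products):
  C=O: 8 × 821 = 6568
  O–H: 4 × 476 = 1904
  Σ(formed) = 8472 kJ
ΔH = Σ(broken) − Σ(formed) = 5840 − 8472 = −2632 kJ

ΔH ≈ −2632 kJ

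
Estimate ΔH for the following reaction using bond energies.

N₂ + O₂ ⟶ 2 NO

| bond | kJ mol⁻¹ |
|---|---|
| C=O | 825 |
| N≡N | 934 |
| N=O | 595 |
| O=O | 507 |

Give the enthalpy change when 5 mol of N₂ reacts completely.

Bonds broken (reactants):
  N≡N: 1 × 934 = 934
  O=O: 1 × 507 = 507
  Σ(broken) = 1441 kJ
Bonds formed (products):
  N=O: 2 × 595 = 1190
  Σ(formed) = 1190 kJ
ΔH = Σ(broken) − Σ(formed) = 1441 − 1190 = +251 kJ
For 5× the reaction as written: 5 × (+251) = +1255 kJ

ΔH = +1255 kJ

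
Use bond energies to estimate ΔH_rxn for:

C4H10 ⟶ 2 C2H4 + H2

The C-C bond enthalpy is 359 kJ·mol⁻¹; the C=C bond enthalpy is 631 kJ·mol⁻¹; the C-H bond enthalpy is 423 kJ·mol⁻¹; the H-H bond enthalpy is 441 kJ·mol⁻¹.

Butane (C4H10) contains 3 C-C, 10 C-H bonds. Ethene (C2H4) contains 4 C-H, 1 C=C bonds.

Bonds broken (reactants):
  C-C: 3 × 359 = 1077
  C-H: 10 × 423 = 4230
  Σ(broken) = 5307 kJ
Bonds formed (products):
  C-H: 8 × 423 = 3384
  C=C: 2 × 631 = 1262
  H-H: 1 × 441 = 441
  Σ(formed) = 5087 kJ
ΔH = Σ(broken) − Σ(formed) = 5307 − 5087 = +220 kJ

ΔH ≈ +220 kJ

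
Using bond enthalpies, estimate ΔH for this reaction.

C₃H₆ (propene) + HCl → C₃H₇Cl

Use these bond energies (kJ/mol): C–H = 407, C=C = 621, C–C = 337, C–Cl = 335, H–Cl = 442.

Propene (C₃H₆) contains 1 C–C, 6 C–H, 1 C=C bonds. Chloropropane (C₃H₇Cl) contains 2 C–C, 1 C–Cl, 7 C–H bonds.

Bonds broken (reactants):
  C–C: 1 × 337 = 337
  C–H: 6 × 407 = 2442
  C=C: 1 × 621 = 621
  H–Cl: 1 × 442 = 442
  Σ(broken) = 3842 kJ
Bonds formed (products):
  C–C: 2 × 337 = 674
  C–Cl: 1 × 335 = 335
  C–H: 7 × 407 = 2849
  Σ(formed) = 3858 kJ
ΔH = Σ(broken) − Σ(formed) = 3842 − 3858 = −16 kJ

ΔH ≈ −16 kJ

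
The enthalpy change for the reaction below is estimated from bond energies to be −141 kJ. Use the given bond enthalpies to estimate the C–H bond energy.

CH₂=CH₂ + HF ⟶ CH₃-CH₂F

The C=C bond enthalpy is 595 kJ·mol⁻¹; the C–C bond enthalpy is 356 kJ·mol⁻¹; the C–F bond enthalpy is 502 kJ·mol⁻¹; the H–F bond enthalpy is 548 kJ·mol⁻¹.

Let D be the C–H bond energy.
Σ(broken) = 4×D + 1×595 + 1×548 = 1143 + 4D
Σ(formed) = 1×356 + 1×502 + 5×D = 858 + 5D
ΔH = Σ(broken) − Σ(formed) = (1143 + 4D) − (858 + 5D) = +285 − D
Setting this equal to −141 kJ gives D = 426 kJ/mol.

D(C–H) ≈ 426 kJ/mol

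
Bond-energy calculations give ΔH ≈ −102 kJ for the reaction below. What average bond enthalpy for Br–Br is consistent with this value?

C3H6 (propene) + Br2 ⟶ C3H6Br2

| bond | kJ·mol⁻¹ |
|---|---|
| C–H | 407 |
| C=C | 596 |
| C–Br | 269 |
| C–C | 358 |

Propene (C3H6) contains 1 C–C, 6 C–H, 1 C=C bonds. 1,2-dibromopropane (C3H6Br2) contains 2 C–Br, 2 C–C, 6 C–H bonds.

D(Br–Br) ≈ 198 kJ/mol

Let D be the Br–Br bond energy.
Σ(broken) = 1×D + 1×358 + 6×407 + 1×596 = 3396 + D
Σ(formed) = 2×269 + 2×358 + 6×407 = 3696
ΔH = Σ(broken) − Σ(formed) = (3396 + D) − (3696) = −300 + D
Setting this equal to −102 kJ gives D = 198 kJ/mol.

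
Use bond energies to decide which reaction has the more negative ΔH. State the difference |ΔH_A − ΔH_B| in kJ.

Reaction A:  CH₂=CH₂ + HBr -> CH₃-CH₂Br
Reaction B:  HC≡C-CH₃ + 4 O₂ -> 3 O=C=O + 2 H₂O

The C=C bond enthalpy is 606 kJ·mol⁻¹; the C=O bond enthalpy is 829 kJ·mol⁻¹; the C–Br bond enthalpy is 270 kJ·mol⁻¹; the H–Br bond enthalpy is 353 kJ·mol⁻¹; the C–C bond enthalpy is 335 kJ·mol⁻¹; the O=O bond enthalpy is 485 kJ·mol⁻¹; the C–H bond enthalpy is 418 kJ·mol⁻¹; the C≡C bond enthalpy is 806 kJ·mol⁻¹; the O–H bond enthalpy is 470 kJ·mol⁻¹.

Reaction A:
  Bonds broken (reactants):
    C–H: 4 × 418 = 1672
    C=C: 1 × 606 = 606
    H–Br: 1 × 353 = 353
    Σ(broken) = 2631 kJ
  Bonds formed (products):
    C–Br: 1 × 270 = 270
    C–C: 1 × 335 = 335
    C–H: 5 × 418 = 2090
    Σ(formed) = 2695 kJ
  ΔH_A = 2631 − 2695 = −64 kJ
Reaction B:
  Bonds broken (reactants):
    C≡C: 1 × 806 = 806
    C–C: 1 × 335 = 335
    C–H: 4 × 418 = 1672
    O=O: 4 × 485 = 1940
    Σ(broken) = 4753 kJ
  Bonds formed (products):
    C=O: 6 × 829 = 4974
    O–H: 4 × 470 = 1880
    Σ(formed) = 6854 kJ
  ΔH_B = 4753 − 6854 = −2101 kJ
ΔH_A − ΔH_B = +2037 kJ, so reaction B has the more negative ΔH; |ΔH_A − ΔH_B| = 2037 kJ.

Reaction B, by 2037 kJ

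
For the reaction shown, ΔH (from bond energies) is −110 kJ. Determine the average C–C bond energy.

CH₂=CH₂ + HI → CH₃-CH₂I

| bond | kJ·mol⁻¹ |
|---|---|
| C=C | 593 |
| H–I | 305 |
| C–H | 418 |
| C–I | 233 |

Let D be the C–C bond energy.
Σ(broken) = 4×418 + 1×593 + 1×305 = 2570
Σ(formed) = 1×D + 5×418 + 1×233 = 2323 + D
ΔH = Σ(broken) − Σ(formed) = (2570) − (2323 + D) = +247 − D
Setting this equal to −110 kJ gives D = 357 kJ/mol.

D(C–C) ≈ 357 kJ/mol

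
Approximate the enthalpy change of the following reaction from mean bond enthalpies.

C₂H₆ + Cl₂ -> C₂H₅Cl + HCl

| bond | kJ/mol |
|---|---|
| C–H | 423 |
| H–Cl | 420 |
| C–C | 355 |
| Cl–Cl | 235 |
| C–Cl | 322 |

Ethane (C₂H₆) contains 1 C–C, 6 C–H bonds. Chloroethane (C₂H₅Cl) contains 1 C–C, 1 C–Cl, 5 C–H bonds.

ΔH ≈ −84 kJ

Bonds broken (reactants):
  C–C: 1 × 355 = 355
  C–H: 6 × 423 = 2538
  Cl–Cl: 1 × 235 = 235
  Σ(broken) = 3128 kJ
Bonds formed (products):
  C–C: 1 × 355 = 355
  C–Cl: 1 × 322 = 322
  C–H: 5 × 423 = 2115
  H–Cl: 1 × 420 = 420
  Σ(formed) = 3212 kJ
ΔH = Σ(broken) − Σ(formed) = 3128 − 3212 = −84 kJ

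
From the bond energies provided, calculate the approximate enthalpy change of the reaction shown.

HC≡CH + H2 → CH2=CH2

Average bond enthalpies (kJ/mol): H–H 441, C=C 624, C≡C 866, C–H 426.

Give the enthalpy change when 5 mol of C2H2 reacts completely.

Bonds broken (reactants):
  C≡C: 1 × 866 = 866
  C–H: 2 × 426 = 852
  H–H: 1 × 441 = 441
  Σ(broken) = 2159 kJ
Bonds formed (products):
  C–H: 4 × 426 = 1704
  C=C: 1 × 624 = 624
  Σ(formed) = 2328 kJ
ΔH = Σ(broken) − Σ(formed) = 2159 − 2328 = −169 kJ
For 5× the reaction as written: 5 × (−169) = −845 kJ

ΔH = −845 kJ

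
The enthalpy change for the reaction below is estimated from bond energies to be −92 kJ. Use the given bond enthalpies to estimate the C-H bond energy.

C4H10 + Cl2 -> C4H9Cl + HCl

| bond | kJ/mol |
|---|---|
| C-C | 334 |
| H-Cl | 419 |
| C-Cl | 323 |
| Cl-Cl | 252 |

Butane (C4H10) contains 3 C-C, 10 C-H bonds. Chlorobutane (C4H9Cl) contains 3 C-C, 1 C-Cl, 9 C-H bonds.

Let D be the C-H bond energy.
Σ(broken) = 3×334 + 10×D + 1×252 = 1254 + 10D
Σ(formed) = 3×334 + 1×323 + 9×D + 1×419 = 1744 + 9D
ΔH = Σ(broken) − Σ(formed) = (1254 + 10D) − (1744 + 9D) = −490 + D
Setting this equal to −92 kJ gives D = 398 kJ/mol.

D(C-H) ≈ 398 kJ/mol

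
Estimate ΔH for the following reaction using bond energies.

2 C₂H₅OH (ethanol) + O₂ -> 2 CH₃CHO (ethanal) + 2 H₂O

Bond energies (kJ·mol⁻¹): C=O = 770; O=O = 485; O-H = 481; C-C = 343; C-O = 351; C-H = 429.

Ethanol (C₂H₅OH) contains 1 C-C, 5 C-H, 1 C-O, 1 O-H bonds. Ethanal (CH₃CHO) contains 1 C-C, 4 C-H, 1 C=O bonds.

ΔH ≈ −457 kJ

Bonds broken (reactants):
  C-C: 2 × 343 = 686
  C-H: 10 × 429 = 4290
  C-O: 2 × 351 = 702
  O-H: 2 × 481 = 962
  O=O: 1 × 485 = 485
  Σ(broken) = 7125 kJ
Bonds formed (products):
  C-C: 2 × 343 = 686
  C-H: 8 × 429 = 3432
  C=O: 2 × 770 = 1540
  O-H: 4 × 481 = 1924
  Σ(formed) = 7582 kJ
ΔH = Σ(broken) − Σ(formed) = 7125 − 7582 = −457 kJ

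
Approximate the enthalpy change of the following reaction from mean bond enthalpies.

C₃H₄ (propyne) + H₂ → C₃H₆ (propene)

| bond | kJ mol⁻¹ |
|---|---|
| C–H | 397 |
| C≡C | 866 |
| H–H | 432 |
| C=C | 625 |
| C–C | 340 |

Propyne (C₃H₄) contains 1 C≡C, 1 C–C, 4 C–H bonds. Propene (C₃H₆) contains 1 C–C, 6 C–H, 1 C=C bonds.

ΔH ≈ −121 kJ

Bonds broken (reactants):
  C≡C: 1 × 866 = 866
  C–C: 1 × 340 = 340
  C–H: 4 × 397 = 1588
  H–H: 1 × 432 = 432
  Σ(broken) = 3226 kJ
Bonds formed (products):
  C–C: 1 × 340 = 340
  C–H: 6 × 397 = 2382
  C=C: 1 × 625 = 625
  Σ(formed) = 3347 kJ
ΔH = Σ(broken) − Σ(formed) = 3226 − 3347 = −121 kJ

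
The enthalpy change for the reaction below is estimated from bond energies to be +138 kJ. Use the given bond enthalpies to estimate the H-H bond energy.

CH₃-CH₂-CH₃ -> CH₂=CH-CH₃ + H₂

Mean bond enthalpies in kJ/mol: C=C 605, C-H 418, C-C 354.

D(H-H) ≈ 447 kJ/mol

Let D be the H-H bond energy.
Σ(broken) = 2×354 + 8×418 = 4052
Σ(formed) = 1×354 + 6×418 + 1×605 + 1×D = 3467 + D
ΔH = Σ(broken) − Σ(formed) = (4052) − (3467 + D) = +585 − D
Setting this equal to +138 kJ gives D = 447 kJ/mol.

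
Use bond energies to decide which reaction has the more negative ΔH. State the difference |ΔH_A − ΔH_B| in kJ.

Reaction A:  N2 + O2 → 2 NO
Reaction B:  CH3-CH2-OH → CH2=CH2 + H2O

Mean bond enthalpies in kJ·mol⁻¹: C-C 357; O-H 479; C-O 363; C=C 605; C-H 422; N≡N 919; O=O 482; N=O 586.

Reaction B, by 171 kJ

Reaction A:
  Bonds broken (reactants):
    N≡N: 1 × 919 = 919
    O=O: 1 × 482 = 482
    Σ(broken) = 1401 kJ
  Bonds formed (products):
    N=O: 2 × 586 = 1172
    Σ(formed) = 1172 kJ
  ΔH_A = 1401 − 1172 = +229 kJ
Reaction B:
  Bonds broken (reactants):
    C-C: 1 × 357 = 357
    C-H: 5 × 422 = 2110
    C-O: 1 × 363 = 363
    O-H: 1 × 479 = 479
    Σ(broken) = 3309 kJ
  Bonds formed (products):
    C-H: 4 × 422 = 1688
    C=C: 1 × 605 = 605
    O-H: 2 × 479 = 958
    Σ(formed) = 3251 kJ
  ΔH_B = 3309 − 3251 = +58 kJ
ΔH_A − ΔH_B = +171 kJ, so reaction B has the more negative ΔH; |ΔH_A − ΔH_B| = 171 kJ.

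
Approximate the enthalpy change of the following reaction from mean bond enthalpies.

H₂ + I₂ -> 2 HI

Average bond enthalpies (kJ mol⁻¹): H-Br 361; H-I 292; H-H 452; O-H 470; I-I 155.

Bonds broken (reactants):
  H-H: 1 × 452 = 452
  I-I: 1 × 155 = 155
  Σ(broken) = 607 kJ
Bonds formed (products):
  H-I: 2 × 292 = 584
  Σ(formed) = 584 kJ
ΔH = Σ(broken) − Σ(formed) = 607 − 584 = +23 kJ

ΔH ≈ +23 kJ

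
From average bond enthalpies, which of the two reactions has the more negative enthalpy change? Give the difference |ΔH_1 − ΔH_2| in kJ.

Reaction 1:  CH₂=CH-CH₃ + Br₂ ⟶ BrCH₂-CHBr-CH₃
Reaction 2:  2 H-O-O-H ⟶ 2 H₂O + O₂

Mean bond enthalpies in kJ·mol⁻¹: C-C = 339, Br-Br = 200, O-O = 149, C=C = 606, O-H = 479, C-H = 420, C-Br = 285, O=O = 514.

Reaction 1:
  Bonds broken (reactants):
    Br-Br: 1 × 200 = 200
    C-C: 1 × 339 = 339
    C-H: 6 × 420 = 2520
    C=C: 1 × 606 = 606
    Σ(broken) = 3665 kJ
  Bonds formed (products):
    C-Br: 2 × 285 = 570
    C-C: 2 × 339 = 678
    C-H: 6 × 420 = 2520
    Σ(formed) = 3768 kJ
  ΔH_1 = 3665 − 3768 = −103 kJ
Reaction 2:
  Bonds broken (reactants):
    O-H: 4 × 479 = 1916
    O-O: 2 × 149 = 298
    Σ(broken) = 2214 kJ
  Bonds formed (products):
    O-H: 4 × 479 = 1916
    O=O: 1 × 514 = 514
    Σ(formed) = 2430 kJ
  ΔH_2 = 2214 − 2430 = −216 kJ
ΔH_1 − ΔH_2 = +113 kJ, so reaction 2 has the more negative ΔH; |ΔH_1 − ΔH_2| = 113 kJ.

Reaction 2, by 113 kJ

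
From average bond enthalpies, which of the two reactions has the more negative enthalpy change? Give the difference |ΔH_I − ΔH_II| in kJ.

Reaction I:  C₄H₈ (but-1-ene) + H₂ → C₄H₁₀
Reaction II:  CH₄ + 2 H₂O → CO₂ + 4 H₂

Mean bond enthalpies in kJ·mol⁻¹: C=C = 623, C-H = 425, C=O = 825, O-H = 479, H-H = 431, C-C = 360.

Reaction I, by 398 kJ

Reaction I:
  Bonds broken (reactants):
    C-C: 2 × 360 = 720
    C-H: 8 × 425 = 3400
    C=C: 1 × 623 = 623
    H-H: 1 × 431 = 431
    Σ(broken) = 5174 kJ
  Bonds formed (products):
    C-C: 3 × 360 = 1080
    C-H: 10 × 425 = 4250
    Σ(formed) = 5330 kJ
  ΔH_I = 5174 − 5330 = −156 kJ
Reaction II:
  Bonds broken (reactants):
    C-H: 4 × 425 = 1700
    O-H: 4 × 479 = 1916
    Σ(broken) = 3616 kJ
  Bonds formed (products):
    C=O: 2 × 825 = 1650
    H-H: 4 × 431 = 1724
    Σ(formed) = 3374 kJ
  ΔH_II = 3616 − 3374 = +242 kJ
ΔH_I − ΔH_II = −398 kJ, so reaction I has the more negative ΔH; |ΔH_I − ΔH_II| = 398 kJ.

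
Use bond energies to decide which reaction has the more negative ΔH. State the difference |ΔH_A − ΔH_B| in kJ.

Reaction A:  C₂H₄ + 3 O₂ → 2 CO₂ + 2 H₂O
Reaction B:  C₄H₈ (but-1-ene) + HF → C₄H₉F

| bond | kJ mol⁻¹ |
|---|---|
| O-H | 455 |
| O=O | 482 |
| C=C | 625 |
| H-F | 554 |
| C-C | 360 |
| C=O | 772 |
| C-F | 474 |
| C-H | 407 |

Reaction A, by 1147 kJ

Reaction A:
  Bonds broken (reactants):
    C-H: 4 × 407 = 1628
    C=C: 1 × 625 = 625
    O=O: 3 × 482 = 1446
    Σ(broken) = 3699 kJ
  Bonds formed (products):
    C=O: 4 × 772 = 3088
    O-H: 4 × 455 = 1820
    Σ(formed) = 4908 kJ
  ΔH_A = 3699 − 4908 = −1209 kJ
Reaction B:
  Bonds broken (reactants):
    C-C: 2 × 360 = 720
    C-H: 8 × 407 = 3256
    C=C: 1 × 625 = 625
    H-F: 1 × 554 = 554
    Σ(broken) = 5155 kJ
  Bonds formed (products):
    C-C: 3 × 360 = 1080
    C-F: 1 × 474 = 474
    C-H: 9 × 407 = 3663
    Σ(formed) = 5217 kJ
  ΔH_B = 5155 − 5217 = −62 kJ
ΔH_A − ΔH_B = −1147 kJ, so reaction A has the more negative ΔH; |ΔH_A − ΔH_B| = 1147 kJ.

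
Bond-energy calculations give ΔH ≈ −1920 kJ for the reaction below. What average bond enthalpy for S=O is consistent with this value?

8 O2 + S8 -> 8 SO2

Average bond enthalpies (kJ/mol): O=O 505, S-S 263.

Let D be the S=O bond energy.
Σ(broken) = 8×505 + 8×263 = 6144
Σ(formed) = 16×D = 16D
ΔH = Σ(broken) − Σ(formed) = (6144) − (16D) = +6144 − 16D
Setting this equal to −1920 kJ gives 16D = 8064, so D = 504 kJ/mol.

D(S=O) ≈ 504 kJ/mol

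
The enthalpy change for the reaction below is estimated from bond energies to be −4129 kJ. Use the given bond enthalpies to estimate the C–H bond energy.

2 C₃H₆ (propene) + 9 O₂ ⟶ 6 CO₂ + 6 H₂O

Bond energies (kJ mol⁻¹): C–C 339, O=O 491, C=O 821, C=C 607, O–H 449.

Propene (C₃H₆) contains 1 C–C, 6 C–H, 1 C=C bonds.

Let D be the C–H bond energy.
Σ(broken) = 2×339 + 12×D + 2×607 + 9×491 = 6311 + 12D
Σ(formed) = 12×821 + 12×449 = 15240
ΔH = Σ(broken) − Σ(formed) = (6311 + 12D) − (15240) = −8929 + 12D
Setting this equal to −4129 kJ gives 12D = 4800, so D = 400 kJ/mol.

D(C–H) ≈ 400 kJ/mol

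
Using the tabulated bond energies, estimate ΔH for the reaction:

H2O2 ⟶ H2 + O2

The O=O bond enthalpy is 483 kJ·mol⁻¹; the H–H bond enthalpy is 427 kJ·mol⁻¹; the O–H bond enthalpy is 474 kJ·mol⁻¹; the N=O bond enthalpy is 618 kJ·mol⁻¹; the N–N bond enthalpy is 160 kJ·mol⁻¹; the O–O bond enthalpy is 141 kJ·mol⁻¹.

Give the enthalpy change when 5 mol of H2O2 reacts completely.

Bonds broken (reactants):
  O–H: 2 × 474 = 948
  O–O: 1 × 141 = 141
  Σ(broken) = 1089 kJ
Bonds formed (products):
  H–H: 1 × 427 = 427
  O=O: 1 × 483 = 483
  Σ(formed) = 910 kJ
ΔH = Σ(broken) − Σ(formed) = 1089 − 910 = +179 kJ
For 5× the reaction as written: 5 × (+179) = +895 kJ

ΔH = +895 kJ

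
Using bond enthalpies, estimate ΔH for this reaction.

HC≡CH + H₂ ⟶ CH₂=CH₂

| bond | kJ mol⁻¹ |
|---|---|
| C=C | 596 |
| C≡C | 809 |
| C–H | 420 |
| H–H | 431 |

ΔH ≈ −196 kJ

Bonds broken (reactants):
  C≡C: 1 × 809 = 809
  C–H: 2 × 420 = 840
  H–H: 1 × 431 = 431
  Σ(broken) = 2080 kJ
Bonds formed (products):
  C–H: 4 × 420 = 1680
  C=C: 1 × 596 = 596
  Σ(formed) = 2276 kJ
ΔH = Σ(broken) − Σ(formed) = 2080 − 2276 = −196 kJ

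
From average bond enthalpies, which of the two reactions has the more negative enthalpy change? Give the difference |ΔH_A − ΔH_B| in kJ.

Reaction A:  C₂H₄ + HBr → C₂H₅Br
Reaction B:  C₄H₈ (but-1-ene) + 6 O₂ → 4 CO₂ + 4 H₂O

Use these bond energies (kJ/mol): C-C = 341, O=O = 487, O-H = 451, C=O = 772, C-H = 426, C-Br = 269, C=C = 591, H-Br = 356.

Reaction B, by 2092 kJ

Reaction A:
  Bonds broken (reactants):
    C-H: 4 × 426 = 1704
    C=C: 1 × 591 = 591
    H-Br: 1 × 356 = 356
    Σ(broken) = 2651 kJ
  Bonds formed (products):
    C-Br: 1 × 269 = 269
    C-C: 1 × 341 = 341
    C-H: 5 × 426 = 2130
    Σ(formed) = 2740 kJ
  ΔH_A = 2651 − 2740 = −89 kJ
Reaction B:
  Bonds broken (reactants):
    C-C: 2 × 341 = 682
    C-H: 8 × 426 = 3408
    C=C: 1 × 591 = 591
    O=O: 6 × 487 = 2922
    Σ(broken) = 7603 kJ
  Bonds formed (products):
    C=O: 8 × 772 = 6176
    O-H: 8 × 451 = 3608
    Σ(formed) = 9784 kJ
  ΔH_B = 7603 − 9784 = −2181 kJ
ΔH_A − ΔH_B = +2092 kJ, so reaction B has the more negative ΔH; |ΔH_A − ΔH_B| = 2092 kJ.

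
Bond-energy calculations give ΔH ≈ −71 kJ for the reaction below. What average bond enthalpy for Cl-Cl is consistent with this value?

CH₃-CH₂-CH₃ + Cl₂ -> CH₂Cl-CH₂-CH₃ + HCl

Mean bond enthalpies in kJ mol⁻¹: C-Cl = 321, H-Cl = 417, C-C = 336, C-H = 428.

D(Cl-Cl) ≈ 239 kJ/mol

Let D be the Cl-Cl bond energy.
Σ(broken) = 2×336 + 8×428 + 1×D = 4096 + D
Σ(formed) = 2×336 + 1×321 + 7×428 + 1×417 = 4406
ΔH = Σ(broken) − Σ(formed) = (4096 + D) − (4406) = −310 + D
Setting this equal to −71 kJ gives D = 239 kJ/mol.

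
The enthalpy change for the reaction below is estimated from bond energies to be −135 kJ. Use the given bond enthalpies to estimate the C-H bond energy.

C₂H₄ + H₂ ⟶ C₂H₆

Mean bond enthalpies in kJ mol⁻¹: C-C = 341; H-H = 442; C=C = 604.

D(C-H) ≈ 420 kJ/mol

Let D be the C-H bond energy.
Σ(broken) = 4×D + 1×604 + 1×442 = 1046 + 4D
Σ(formed) = 1×341 + 6×D = 341 + 6D
ΔH = Σ(broken) − Σ(formed) = (1046 + 4D) − (341 + 6D) = +705 − 2D
Setting this equal to −135 kJ gives 2D = 840, so D = 420 kJ/mol.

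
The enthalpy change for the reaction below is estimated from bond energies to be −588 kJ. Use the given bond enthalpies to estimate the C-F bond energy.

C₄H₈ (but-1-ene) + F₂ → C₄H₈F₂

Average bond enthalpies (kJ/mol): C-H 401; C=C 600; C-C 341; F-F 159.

D(C-F) ≈ 503 kJ/mol

Let D be the C-F bond energy.
Σ(broken) = 2×341 + 8×401 + 1×600 + 1×159 = 4649
Σ(formed) = 3×341 + 2×D + 8×401 = 4231 + 2D
ΔH = Σ(broken) − Σ(formed) = (4649) − (4231 + 2D) = +418 − 2D
Setting this equal to −588 kJ gives 2D = 1006, so D = 503 kJ/mol.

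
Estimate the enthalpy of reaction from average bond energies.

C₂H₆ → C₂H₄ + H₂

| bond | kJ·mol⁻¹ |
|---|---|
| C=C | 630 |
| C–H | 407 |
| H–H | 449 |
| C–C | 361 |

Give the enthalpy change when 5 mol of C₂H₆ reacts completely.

ΔH = +480 kJ

Bonds broken (reactants):
  C–C: 1 × 361 = 361
  C–H: 6 × 407 = 2442
  Σ(broken) = 2803 kJ
Bonds formed (products):
  C–H: 4 × 407 = 1628
  C=C: 1 × 630 = 630
  H–H: 1 × 449 = 449
  Σ(formed) = 2707 kJ
ΔH = Σ(broken) − Σ(formed) = 2803 − 2707 = +96 kJ
For 5× the reaction as written: 5 × (+96) = +480 kJ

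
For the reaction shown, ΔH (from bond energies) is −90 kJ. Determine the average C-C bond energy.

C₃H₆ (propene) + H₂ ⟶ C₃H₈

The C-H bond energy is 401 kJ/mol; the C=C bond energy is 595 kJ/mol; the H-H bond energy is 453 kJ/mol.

Let D be the C-C bond energy.
Σ(broken) = 1×D + 6×401 + 1×595 + 1×453 = 3454 + D
Σ(formed) = 2×D + 8×401 = 3208 + 2D
ΔH = Σ(broken) − Σ(formed) = (3454 + D) − (3208 + 2D) = +246 − D
Setting this equal to −90 kJ gives D = 336 kJ/mol.

D(C-C) ≈ 336 kJ/mol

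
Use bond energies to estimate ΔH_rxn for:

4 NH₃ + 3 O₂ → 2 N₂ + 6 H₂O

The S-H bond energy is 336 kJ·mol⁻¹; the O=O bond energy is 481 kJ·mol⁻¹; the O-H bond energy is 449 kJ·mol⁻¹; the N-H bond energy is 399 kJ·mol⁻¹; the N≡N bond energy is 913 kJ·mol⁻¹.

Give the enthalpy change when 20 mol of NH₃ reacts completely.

ΔH = −4915 kJ

Bonds broken (reactants):
  N-H: 12 × 399 = 4788
  O=O: 3 × 481 = 1443
  Σ(broken) = 6231 kJ
Bonds formed (products):
  N≡N: 2 × 913 = 1826
  O-H: 12 × 449 = 5388
  Σ(formed) = 7214 kJ
ΔH = Σ(broken) − Σ(formed) = 6231 − 7214 = −983 kJ
For 5× the reaction as written: 5 × (−983) = −4915 kJ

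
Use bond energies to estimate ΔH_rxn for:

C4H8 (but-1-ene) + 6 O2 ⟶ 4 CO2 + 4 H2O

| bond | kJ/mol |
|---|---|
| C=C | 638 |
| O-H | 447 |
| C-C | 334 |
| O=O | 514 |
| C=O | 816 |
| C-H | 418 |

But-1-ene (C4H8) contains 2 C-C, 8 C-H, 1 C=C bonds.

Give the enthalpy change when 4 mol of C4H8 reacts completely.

ΔH = −9480 kJ

Bonds broken (reactants):
  C-C: 2 × 334 = 668
  C-H: 8 × 418 = 3344
  C=C: 1 × 638 = 638
  O=O: 6 × 514 = 3084
  Σ(broken) = 7734 kJ
Bonds formed (products):
  C=O: 8 × 816 = 6528
  O-H: 8 × 447 = 3576
  Σ(formed) = 10104 kJ
ΔH = Σ(broken) − Σ(formed) = 7734 − 10104 = −2370 kJ
For 4× the reaction as written: 4 × (−2370) = −9480 kJ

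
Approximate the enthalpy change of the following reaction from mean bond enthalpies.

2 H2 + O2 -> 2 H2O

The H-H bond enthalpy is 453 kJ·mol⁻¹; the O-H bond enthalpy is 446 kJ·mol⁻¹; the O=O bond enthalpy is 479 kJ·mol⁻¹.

Bonds broken (reactants):
  H-H: 2 × 453 = 906
  O=O: 1 × 479 = 479
  Σ(broken) = 1385 kJ
Bonds formed (products):
  O-H: 4 × 446 = 1784
  Σ(formed) = 1784 kJ
ΔH = Σ(broken) − Σ(formed) = 1385 − 1784 = −399 kJ

ΔH ≈ −399 kJ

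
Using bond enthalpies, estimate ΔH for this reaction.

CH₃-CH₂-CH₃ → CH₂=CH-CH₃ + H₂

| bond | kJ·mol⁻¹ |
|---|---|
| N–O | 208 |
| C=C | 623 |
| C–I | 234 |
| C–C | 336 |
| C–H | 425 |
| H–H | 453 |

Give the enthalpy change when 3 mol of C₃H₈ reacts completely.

Bonds broken (reactants):
  C–C: 2 × 336 = 672
  C–H: 8 × 425 = 3400
  Σ(broken) = 4072 kJ
Bonds formed (products):
  C–C: 1 × 336 = 336
  C–H: 6 × 425 = 2550
  C=C: 1 × 623 = 623
  H–H: 1 × 453 = 453
  Σ(formed) = 3962 kJ
ΔH = Σ(broken) − Σ(formed) = 4072 − 3962 = +110 kJ
For 3× the reaction as written: 3 × (+110) = +330 kJ

ΔH = +330 kJ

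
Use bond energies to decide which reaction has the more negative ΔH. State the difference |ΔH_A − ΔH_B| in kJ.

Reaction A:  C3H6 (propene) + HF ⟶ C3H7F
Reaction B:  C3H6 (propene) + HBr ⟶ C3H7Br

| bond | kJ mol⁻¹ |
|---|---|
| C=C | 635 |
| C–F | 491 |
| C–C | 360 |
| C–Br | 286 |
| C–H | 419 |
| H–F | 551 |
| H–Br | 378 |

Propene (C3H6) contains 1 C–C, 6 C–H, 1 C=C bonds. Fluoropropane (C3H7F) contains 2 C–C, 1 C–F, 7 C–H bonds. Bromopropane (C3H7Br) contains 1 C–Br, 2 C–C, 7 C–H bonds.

Reaction A, by 32 kJ

Reaction A:
  Bonds broken (reactants):
    C–C: 1 × 360 = 360
    C–H: 6 × 419 = 2514
    C=C: 1 × 635 = 635
    H–F: 1 × 551 = 551
    Σ(broken) = 4060 kJ
  Bonds formed (products):
    C–C: 2 × 360 = 720
    C–F: 1 × 491 = 491
    C–H: 7 × 419 = 2933
    Σ(formed) = 4144 kJ
  ΔH_A = 4060 − 4144 = −84 kJ
Reaction B:
  Bonds broken (reactants):
    C–C: 1 × 360 = 360
    C–H: 6 × 419 = 2514
    C=C: 1 × 635 = 635
    H–Br: 1 × 378 = 378
    Σ(broken) = 3887 kJ
  Bonds formed (products):
    C–Br: 1 × 286 = 286
    C–C: 2 × 360 = 720
    C–H: 7 × 419 = 2933
    Σ(formed) = 3939 kJ
  ΔH_B = 3887 − 3939 = −52 kJ
ΔH_A − ΔH_B = −32 kJ, so reaction A has the more negative ΔH; |ΔH_A − ΔH_B| = 32 kJ.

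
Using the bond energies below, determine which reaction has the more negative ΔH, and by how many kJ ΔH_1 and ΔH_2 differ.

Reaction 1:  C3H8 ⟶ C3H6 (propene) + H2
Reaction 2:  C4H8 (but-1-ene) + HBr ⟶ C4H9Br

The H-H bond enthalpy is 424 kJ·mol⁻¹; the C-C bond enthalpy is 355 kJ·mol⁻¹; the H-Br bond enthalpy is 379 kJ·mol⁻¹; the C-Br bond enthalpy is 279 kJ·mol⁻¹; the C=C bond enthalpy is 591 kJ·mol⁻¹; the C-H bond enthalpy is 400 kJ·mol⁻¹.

Reaction 2, by 204 kJ

Reaction 1:
  Bonds broken (reactants):
    C-C: 2 × 355 = 710
    C-H: 8 × 400 = 3200
    Σ(broken) = 3910 kJ
  Bonds formed (products):
    C-C: 1 × 355 = 355
    C-H: 6 × 400 = 2400
    C=C: 1 × 591 = 591
    H-H: 1 × 424 = 424
    Σ(formed) = 3770 kJ
  ΔH_1 = 3910 − 3770 = +140 kJ
Reaction 2:
  Bonds broken (reactants):
    C-C: 2 × 355 = 710
    C-H: 8 × 400 = 3200
    C=C: 1 × 591 = 591
    H-Br: 1 × 379 = 379
    Σ(broken) = 4880 kJ
  Bonds formed (products):
    C-Br: 1 × 279 = 279
    C-C: 3 × 355 = 1065
    C-H: 9 × 400 = 3600
    Σ(formed) = 4944 kJ
  ΔH_2 = 4880 − 4944 = −64 kJ
ΔH_1 − ΔH_2 = +204 kJ, so reaction 2 has the more negative ΔH; |ΔH_1 − ΔH_2| = 204 kJ.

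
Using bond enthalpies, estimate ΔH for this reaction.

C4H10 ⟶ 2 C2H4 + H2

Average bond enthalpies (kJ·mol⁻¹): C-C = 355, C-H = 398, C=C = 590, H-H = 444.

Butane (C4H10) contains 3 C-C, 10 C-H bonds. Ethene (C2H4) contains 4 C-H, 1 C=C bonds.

ΔH ≈ +237 kJ

Bonds broken (reactants):
  C-C: 3 × 355 = 1065
  C-H: 10 × 398 = 3980
  Σ(broken) = 5045 kJ
Bonds formed (products):
  C-H: 8 × 398 = 3184
  C=C: 2 × 590 = 1180
  H-H: 1 × 444 = 444
  Σ(formed) = 4808 kJ
ΔH = Σ(broken) − Σ(formed) = 5045 − 4808 = +237 kJ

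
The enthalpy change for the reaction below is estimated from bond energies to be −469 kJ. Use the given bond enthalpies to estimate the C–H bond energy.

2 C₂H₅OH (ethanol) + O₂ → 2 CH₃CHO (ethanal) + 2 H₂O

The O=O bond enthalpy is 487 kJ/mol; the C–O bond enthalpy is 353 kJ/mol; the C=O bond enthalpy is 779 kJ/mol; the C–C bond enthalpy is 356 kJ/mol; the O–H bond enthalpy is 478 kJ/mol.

Let D be the C–H bond energy.
Σ(broken) = 2×356 + 10×D + 2×353 + 2×478 + 1×487 = 2861 + 10D
Σ(formed) = 2×356 + 8×D + 2×779 + 4×478 = 4182 + 8D
ΔH = Σ(broken) − Σ(formed) = (2861 + 10D) − (4182 + 8D) = −1321 + 2D
Setting this equal to −469 kJ gives 2D = 852, so D = 426 kJ/mol.

D(C–H) ≈ 426 kJ/mol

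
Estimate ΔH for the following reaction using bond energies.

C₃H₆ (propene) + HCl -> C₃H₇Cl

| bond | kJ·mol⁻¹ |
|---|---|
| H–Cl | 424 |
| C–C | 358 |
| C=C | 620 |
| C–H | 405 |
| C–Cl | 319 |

ΔH ≈ −38 kJ

Bonds broken (reactants):
  C–C: 1 × 358 = 358
  C–H: 6 × 405 = 2430
  C=C: 1 × 620 = 620
  H–Cl: 1 × 424 = 424
  Σ(broken) = 3832 kJ
Bonds formed (products):
  C–C: 2 × 358 = 716
  C–Cl: 1 × 319 = 319
  C–H: 7 × 405 = 2835
  Σ(formed) = 3870 kJ
ΔH = Σ(broken) − Σ(formed) = 3832 − 3870 = −38 kJ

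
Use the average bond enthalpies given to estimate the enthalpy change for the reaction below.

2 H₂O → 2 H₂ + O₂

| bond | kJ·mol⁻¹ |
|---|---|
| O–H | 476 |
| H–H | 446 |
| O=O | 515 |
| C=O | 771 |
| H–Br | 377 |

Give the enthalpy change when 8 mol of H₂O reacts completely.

ΔH = +1988 kJ

Bonds broken (reactants):
  O–H: 4 × 476 = 1904
  Σ(broken) = 1904 kJ
Bonds formed (products):
  H–H: 2 × 446 = 892
  O=O: 1 × 515 = 515
  Σ(formed) = 1407 kJ
ΔH = Σ(broken) − Σ(formed) = 1904 − 1407 = +497 kJ
For 4× the reaction as written: 4 × (+497) = +1988 kJ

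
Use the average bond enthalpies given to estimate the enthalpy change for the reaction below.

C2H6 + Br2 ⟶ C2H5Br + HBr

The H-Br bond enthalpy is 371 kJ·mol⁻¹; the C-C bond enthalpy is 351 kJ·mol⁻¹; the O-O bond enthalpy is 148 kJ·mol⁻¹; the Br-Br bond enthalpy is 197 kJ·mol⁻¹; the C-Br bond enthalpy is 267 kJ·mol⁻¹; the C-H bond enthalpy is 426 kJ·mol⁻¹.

Bonds broken (reactants):
  Br-Br: 1 × 197 = 197
  C-C: 1 × 351 = 351
  C-H: 6 × 426 = 2556
  Σ(broken) = 3104 kJ
Bonds formed (products):
  C-Br: 1 × 267 = 267
  C-C: 1 × 351 = 351
  C-H: 5 × 426 = 2130
  H-Br: 1 × 371 = 371
  Σ(formed) = 3119 kJ
ΔH = Σ(broken) − Σ(formed) = 3104 − 3119 = −15 kJ

ΔH ≈ −15 kJ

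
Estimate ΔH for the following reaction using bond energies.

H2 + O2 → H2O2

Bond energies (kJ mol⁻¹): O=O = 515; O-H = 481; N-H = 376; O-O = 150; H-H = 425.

ΔH ≈ −172 kJ

Bonds broken (reactants):
  H-H: 1 × 425 = 425
  O=O: 1 × 515 = 515
  Σ(broken) = 940 kJ
Bonds formed (products):
  O-H: 2 × 481 = 962
  O-O: 1 × 150 = 150
  Σ(formed) = 1112 kJ
ΔH = Σ(broken) − Σ(formed) = 940 − 1112 = −172 kJ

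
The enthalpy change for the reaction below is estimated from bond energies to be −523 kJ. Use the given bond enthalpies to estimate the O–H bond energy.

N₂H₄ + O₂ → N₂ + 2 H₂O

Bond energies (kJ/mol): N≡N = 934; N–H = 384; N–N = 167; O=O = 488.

Let D be the O–H bond energy.
Σ(broken) = 4×384 + 1×167 + 1×488 = 2191
Σ(formed) = 1×934 + 4×D = 934 + 4D
ΔH = Σ(broken) − Σ(formed) = (2191) − (934 + 4D) = +1257 − 4D
Setting this equal to −523 kJ gives 4D = 1780, so D = 445 kJ/mol.

D(O–H) ≈ 445 kJ/mol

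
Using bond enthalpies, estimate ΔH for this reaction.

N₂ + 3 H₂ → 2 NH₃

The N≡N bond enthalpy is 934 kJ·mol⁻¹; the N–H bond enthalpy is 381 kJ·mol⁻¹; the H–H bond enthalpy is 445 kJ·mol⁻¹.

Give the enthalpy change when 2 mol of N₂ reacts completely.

ΔH = −34 kJ

Bonds broken (reactants):
  H–H: 3 × 445 = 1335
  N≡N: 1 × 934 = 934
  Σ(broken) = 2269 kJ
Bonds formed (products):
  N–H: 6 × 381 = 2286
  Σ(formed) = 2286 kJ
ΔH = Σ(broken) − Σ(formed) = 2269 − 2286 = −17 kJ
For 2× the reaction as written: 2 × (−17) = −34 kJ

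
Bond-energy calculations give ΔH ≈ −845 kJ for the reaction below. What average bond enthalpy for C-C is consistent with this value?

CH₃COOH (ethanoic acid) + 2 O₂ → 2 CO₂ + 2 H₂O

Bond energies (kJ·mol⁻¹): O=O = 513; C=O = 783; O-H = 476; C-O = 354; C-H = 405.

Let D be the C-C bond energy.
Σ(broken) = 1×D + 3×405 + 1×354 + 1×783 + 1×476 + 2×513 = 3854 + D
Σ(formed) = 4×783 + 4×476 = 5036
ΔH = Σ(broken) − Σ(formed) = (3854 + D) − (5036) = −1182 + D
Setting this equal to −845 kJ gives D = 337 kJ/mol.

D(C-C) ≈ 337 kJ/mol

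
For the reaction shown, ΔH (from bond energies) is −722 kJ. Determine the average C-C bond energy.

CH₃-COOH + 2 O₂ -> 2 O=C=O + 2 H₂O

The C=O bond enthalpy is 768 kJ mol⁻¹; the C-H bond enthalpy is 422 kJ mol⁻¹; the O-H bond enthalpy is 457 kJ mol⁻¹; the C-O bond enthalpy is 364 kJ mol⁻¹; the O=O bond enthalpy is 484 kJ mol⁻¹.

D(C-C) ≈ 355 kJ/mol

Let D be the C-C bond energy.
Σ(broken) = 1×D + 3×422 + 1×364 + 1×768 + 1×457 + 2×484 = 3823 + D
Σ(formed) = 4×768 + 4×457 = 4900
ΔH = Σ(broken) − Σ(formed) = (3823 + D) − (4900) = −1077 + D
Setting this equal to −722 kJ gives D = 355 kJ/mol.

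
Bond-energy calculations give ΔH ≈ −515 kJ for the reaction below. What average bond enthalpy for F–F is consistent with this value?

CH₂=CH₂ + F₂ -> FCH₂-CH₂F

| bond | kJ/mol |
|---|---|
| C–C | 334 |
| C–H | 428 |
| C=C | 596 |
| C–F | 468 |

Let D be the F–F bond energy.
Σ(broken) = 4×428 + 1×596 + 1×D = 2308 + D
Σ(formed) = 1×334 + 2×468 + 4×428 = 2982
ΔH = Σ(broken) − Σ(formed) = (2308 + D) − (2982) = −674 + D
Setting this equal to −515 kJ gives D = 159 kJ/mol.

D(F–F) ≈ 159 kJ/mol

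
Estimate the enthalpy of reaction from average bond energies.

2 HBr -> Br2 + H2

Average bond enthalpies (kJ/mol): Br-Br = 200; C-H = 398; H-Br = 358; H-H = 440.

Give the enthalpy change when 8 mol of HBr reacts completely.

Bonds broken (reactants):
  H-Br: 2 × 358 = 716
  Σ(broken) = 716 kJ
Bonds formed (products):
  Br-Br: 1 × 200 = 200
  H-H: 1 × 440 = 440
  Σ(formed) = 640 kJ
ΔH = Σ(broken) − Σ(formed) = 716 − 640 = +76 kJ
For 4× the reaction as written: 4 × (+76) = +304 kJ

ΔH = +304 kJ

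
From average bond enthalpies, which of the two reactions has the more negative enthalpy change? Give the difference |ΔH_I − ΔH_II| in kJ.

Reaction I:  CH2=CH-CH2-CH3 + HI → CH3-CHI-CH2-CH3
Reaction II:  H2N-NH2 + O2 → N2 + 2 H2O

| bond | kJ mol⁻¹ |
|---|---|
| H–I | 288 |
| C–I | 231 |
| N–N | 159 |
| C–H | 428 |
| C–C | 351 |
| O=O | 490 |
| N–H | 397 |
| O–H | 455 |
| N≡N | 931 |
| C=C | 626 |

Reaction I:
  Bonds broken (reactants):
    C–C: 2 × 351 = 702
    C–H: 8 × 428 = 3424
    C=C: 1 × 626 = 626
    H–I: 1 × 288 = 288
    Σ(broken) = 5040 kJ
  Bonds formed (products):
    C–C: 3 × 351 = 1053
    C–H: 9 × 428 = 3852
    C–I: 1 × 231 = 231
    Σ(formed) = 5136 kJ
  ΔH_I = 5040 − 5136 = −96 kJ
Reaction II:
  Bonds broken (reactants):
    N–H: 4 × 397 = 1588
    N–N: 1 × 159 = 159
    O=O: 1 × 490 = 490
    Σ(broken) = 2237 kJ
  Bonds formed (products):
    N≡N: 1 × 931 = 931
    O–H: 4 × 455 = 1820
    Σ(formed) = 2751 kJ
  ΔH_II = 2237 − 2751 = −514 kJ
ΔH_I − ΔH_II = +418 kJ, so reaction II has the more negative ΔH; |ΔH_I − ΔH_II| = 418 kJ.

Reaction II, by 418 kJ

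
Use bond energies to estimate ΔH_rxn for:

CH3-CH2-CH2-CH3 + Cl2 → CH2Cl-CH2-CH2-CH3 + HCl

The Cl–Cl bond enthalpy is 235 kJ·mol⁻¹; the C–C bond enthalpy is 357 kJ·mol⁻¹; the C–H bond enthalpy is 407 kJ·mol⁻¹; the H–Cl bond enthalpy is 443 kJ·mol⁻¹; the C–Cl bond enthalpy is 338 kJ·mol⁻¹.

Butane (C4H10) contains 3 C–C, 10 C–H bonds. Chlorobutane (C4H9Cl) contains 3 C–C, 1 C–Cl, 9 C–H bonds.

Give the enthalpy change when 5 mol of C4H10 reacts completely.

ΔH = −695 kJ

Bonds broken (reactants):
  C–C: 3 × 357 = 1071
  C–H: 10 × 407 = 4070
  Cl–Cl: 1 × 235 = 235
  Σ(broken) = 5376 kJ
Bonds formed (products):
  C–C: 3 × 357 = 1071
  C–Cl: 1 × 338 = 338
  C–H: 9 × 407 = 3663
  H–Cl: 1 × 443 = 443
  Σ(formed) = 5515 kJ
ΔH = Σ(broken) − Σ(formed) = 5376 − 5515 = −139 kJ
For 5× the reaction as written: 5 × (−139) = −695 kJ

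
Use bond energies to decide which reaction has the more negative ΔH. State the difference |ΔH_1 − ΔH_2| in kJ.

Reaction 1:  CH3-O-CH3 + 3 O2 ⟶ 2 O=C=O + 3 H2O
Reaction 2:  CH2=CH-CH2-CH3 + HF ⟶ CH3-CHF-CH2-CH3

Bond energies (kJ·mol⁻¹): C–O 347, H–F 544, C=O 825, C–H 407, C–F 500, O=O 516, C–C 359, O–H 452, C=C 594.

Reaction 1, by 1200 kJ

Reaction 1:
  Bonds broken (reactants):
    C–H: 6 × 407 = 2442
    C–O: 2 × 347 = 694
    O=O: 3 × 516 = 1548
    Σ(broken) = 4684 kJ
  Bonds formed (products):
    C=O: 4 × 825 = 3300
    O–H: 6 × 452 = 2712
    Σ(formed) = 6012 kJ
  ΔH_1 = 4684 − 6012 = −1328 kJ
Reaction 2:
  Bonds broken (reactants):
    C–C: 2 × 359 = 718
    C–H: 8 × 407 = 3256
    C=C: 1 × 594 = 594
    H–F: 1 × 544 = 544
    Σ(broken) = 5112 kJ
  Bonds formed (products):
    C–C: 3 × 359 = 1077
    C–F: 1 × 500 = 500
    C–H: 9 × 407 = 3663
    Σ(formed) = 5240 kJ
  ΔH_2 = 5112 − 5240 = −128 kJ
ΔH_1 − ΔH_2 = −1200 kJ, so reaction 1 has the more negative ΔH; |ΔH_1 − ΔH_2| = 1200 kJ.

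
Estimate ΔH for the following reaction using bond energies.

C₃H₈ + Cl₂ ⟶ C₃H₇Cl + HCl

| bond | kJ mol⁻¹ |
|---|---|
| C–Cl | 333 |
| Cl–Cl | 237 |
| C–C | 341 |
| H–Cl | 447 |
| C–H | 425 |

Bonds broken (reactants):
  C–C: 2 × 341 = 682
  C–H: 8 × 425 = 3400
  Cl–Cl: 1 × 237 = 237
  Σ(broken) = 4319 kJ
Bonds formed (products):
  C–C: 2 × 341 = 682
  C–Cl: 1 × 333 = 333
  C–H: 7 × 425 = 2975
  H–Cl: 1 × 447 = 447
  Σ(formed) = 4437 kJ
ΔH = Σ(broken) − Σ(formed) = 4319 − 4437 = −118 kJ

ΔH ≈ −118 kJ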